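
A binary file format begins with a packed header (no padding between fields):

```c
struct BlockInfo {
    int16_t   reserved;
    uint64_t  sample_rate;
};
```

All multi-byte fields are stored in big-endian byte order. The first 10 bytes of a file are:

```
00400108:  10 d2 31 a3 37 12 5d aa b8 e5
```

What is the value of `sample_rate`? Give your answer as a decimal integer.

`sample_rate` follows `reserved` (2 bytes), so it starts at byte offset 2 and occupies 8 bytes.
Bytes at offsets 2..9: 31 A3 37 12 5D AA B8 E5.
In big-endian order the high byte comes first in memory.
The bytes are already most-significant first: 0x31A337125DAAB8E5.
0x31A337125DAAB8E5 = 3576763081082714341.

3576763081082714341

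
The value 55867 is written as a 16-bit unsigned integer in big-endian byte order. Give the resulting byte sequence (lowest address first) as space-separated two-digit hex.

55867 in hexadecimal, padded to 16 bits, is 0xDA3B.
Split into bytes (most-significant first): DA 3B.
Big-endian stores the most-significant byte at the lowest address.
So the memory order matches the most-significant-first order: DA 3B.

DA 3B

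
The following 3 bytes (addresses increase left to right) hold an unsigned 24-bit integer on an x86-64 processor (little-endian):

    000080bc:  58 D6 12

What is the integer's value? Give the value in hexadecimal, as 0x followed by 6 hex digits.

0x12D658

Little-endian stores the least-significant byte at the lowest address.
Reassemble most-significant byte first: 12 D6 58 → 0x12D658.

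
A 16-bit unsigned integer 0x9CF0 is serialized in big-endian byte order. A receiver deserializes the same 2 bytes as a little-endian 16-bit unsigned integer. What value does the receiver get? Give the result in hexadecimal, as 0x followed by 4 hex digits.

0xF09C

Stored big-endian, the bytes at ascending addresses are 9C F0.
Read back as little-endian, the first byte is least significant, giving 0xF09C.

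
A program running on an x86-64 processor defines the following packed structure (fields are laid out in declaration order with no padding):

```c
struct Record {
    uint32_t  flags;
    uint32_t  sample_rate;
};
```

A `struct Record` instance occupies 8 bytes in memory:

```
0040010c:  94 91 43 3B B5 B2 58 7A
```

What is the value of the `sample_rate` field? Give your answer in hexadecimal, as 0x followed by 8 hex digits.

0x7A58B2B5

`sample_rate` follows `flags` (4 bytes), so it starts at byte offset 4 and occupies 4 bytes.
Bytes at offsets 4..7: B5 B2 58 7A.
In little-endian order the low byte comes first in memory.
Reassemble most-significant byte first: 7A 58 B2 B5 → 0x7A58B2B5.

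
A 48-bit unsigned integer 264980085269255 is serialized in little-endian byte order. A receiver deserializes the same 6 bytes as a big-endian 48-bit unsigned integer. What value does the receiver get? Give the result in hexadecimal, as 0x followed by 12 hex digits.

264980085269255 in 48-bit hexadecimal is 0xF0FF7BDAE307.
Stored little-endian, the bytes at ascending addresses are 07 E3 DA 7B FF F0.
Read back as big-endian, the last byte is least significant, giving 0x07E3DA7BFFF0.

0x07E3DA7BFFF0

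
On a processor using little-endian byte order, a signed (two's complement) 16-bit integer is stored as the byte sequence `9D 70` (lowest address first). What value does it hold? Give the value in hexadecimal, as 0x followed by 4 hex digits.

0x709D

Little-endian: lowest address holds the least-significant byte.
Reassemble most-significant byte first: 70 9D → 0x709D.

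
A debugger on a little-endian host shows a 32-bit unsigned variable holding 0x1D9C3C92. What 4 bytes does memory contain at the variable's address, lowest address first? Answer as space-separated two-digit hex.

Split into bytes (most-significant first): 1D 9C 3C 92.
Little-endian: lowest address holds the least-significant byte.
So at ascending addresses the bytes are 92 3C 9C 1D.

92 3C 9C 1D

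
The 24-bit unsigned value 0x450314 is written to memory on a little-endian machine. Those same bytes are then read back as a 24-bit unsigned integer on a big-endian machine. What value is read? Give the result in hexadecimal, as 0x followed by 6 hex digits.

Stored little-endian, the bytes at ascending addresses are 14 03 45.
Read back as big-endian, the last byte is least significant, giving 0x140345.

0x140345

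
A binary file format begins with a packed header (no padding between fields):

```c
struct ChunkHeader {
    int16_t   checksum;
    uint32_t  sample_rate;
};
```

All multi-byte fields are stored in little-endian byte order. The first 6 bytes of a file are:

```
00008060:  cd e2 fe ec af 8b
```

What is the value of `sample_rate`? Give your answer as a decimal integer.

`sample_rate` follows `checksum` (2 bytes), so it starts at byte offset 2 and occupies 4 bytes.
Bytes at offsets 2..5: FE EC AF 8B.
Little-endian stores the least-significant byte at the lowest address.
Reassemble most-significant byte first: 8B AF EC FE → 0x8BAFECFE.
0x8BAFECFE = 2343562494.

2343562494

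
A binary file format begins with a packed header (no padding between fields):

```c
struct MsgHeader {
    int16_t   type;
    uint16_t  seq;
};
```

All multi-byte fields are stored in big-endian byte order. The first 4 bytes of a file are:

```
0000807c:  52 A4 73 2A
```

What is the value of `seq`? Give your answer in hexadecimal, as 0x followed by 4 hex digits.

`seq` follows `type` (2 bytes), so it starts at byte offset 2 and occupies 2 bytes.
Bytes at offsets 2..3: 73 2A.
Big-endian stores the most-significant byte at the lowest address.
The bytes are already most-significant first: 0x732A.

0x732A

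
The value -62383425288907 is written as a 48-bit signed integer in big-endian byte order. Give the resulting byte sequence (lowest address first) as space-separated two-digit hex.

C7 43 3A 18 85 35

Two's complement of -62383425288907 in 48 bits: 62383425288907 = 0x38BCC5E77ACB; invert → 0xC7433A188534; add 1 → 0xC7433A188535.
Split into bytes (most-significant first): C7 43 3A 18 85 35.
In big-endian order the high byte comes first in memory.
So the memory order matches the most-significant-first order: C7 43 3A 18 85 35.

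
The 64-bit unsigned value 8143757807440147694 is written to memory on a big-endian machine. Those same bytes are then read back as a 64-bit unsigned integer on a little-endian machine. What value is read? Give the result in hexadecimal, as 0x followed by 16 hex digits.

0xEEB4481194700471

8143757807440147694 in 64-bit hexadecimal is 0x710470941148B4EE.
Stored big-endian, the bytes at ascending addresses are 71 04 70 94 11 48 B4 EE.
Read back as little-endian, the first byte is least significant, giving 0xEEB4481194700471.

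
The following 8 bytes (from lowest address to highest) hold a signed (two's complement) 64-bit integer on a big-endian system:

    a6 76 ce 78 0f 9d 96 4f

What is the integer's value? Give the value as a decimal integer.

-6451742401108273585

Big-endian: lowest address holds the most-significant byte.
The bytes are already most-significant first: 0xA676CE780F9D964F.
Top bit is set, so as a signed 64-bit value this is 0xA676CE780F9D964F − 2^64 = -6451742401108273585.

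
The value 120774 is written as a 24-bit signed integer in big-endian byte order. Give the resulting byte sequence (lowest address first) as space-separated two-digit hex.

01 D7 C6

120774 in hexadecimal, padded to 24 bits, is 0x01D7C6.
Split into bytes (most-significant first): 01 D7 C6.
In big-endian order the high byte comes first in memory.
So the memory order matches the most-significant-first order: 01 D7 C6.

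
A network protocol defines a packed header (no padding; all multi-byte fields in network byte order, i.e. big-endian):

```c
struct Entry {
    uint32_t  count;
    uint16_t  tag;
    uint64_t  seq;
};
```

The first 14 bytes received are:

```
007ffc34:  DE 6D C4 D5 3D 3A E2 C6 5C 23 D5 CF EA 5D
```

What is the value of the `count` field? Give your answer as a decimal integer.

`count` is the first field, at byte offset 0, occupying 4 bytes.
Bytes at offsets 0..3: DE 6D C4 D5.
Big-endian stores the most-significant byte at the lowest address.
The bytes are already most-significant first: 0xDE6DC4D5.
0xDE6DC4D5 = 3731735765.

3731735765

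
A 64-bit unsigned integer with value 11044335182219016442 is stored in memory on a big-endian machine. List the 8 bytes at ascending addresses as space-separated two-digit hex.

11044335182219016442 in hexadecimal, padded to 64 bits, is 0x99455C55348378FA.
Split into bytes (most-significant first): 99 45 5C 55 34 83 78 FA.
In big-endian order the high byte comes first in memory.
So the memory order matches the most-significant-first order: 99 45 5C 55 34 83 78 FA.

99 45 5C 55 34 83 78 FA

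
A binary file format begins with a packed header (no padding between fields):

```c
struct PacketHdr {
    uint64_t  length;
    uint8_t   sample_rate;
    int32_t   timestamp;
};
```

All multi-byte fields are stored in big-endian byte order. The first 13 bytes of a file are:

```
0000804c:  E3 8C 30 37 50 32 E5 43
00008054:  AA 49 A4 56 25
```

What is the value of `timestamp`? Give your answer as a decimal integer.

1235506725

`timestamp` follows `length` (8 B), `sample_rate` (1 B), so it starts at offset 8 + 1 = 9 and occupies 4 bytes.
Bytes at offsets 9..12: 49 A4 56 25.
Big-endian: lowest address holds the most-significant byte.
The bytes are already most-significant first: 0x49A45625.
0x49A45625 = 1235506725.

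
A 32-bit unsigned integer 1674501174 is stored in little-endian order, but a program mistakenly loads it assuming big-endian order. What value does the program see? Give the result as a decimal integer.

920440419

1674501174 in 32-bit hexadecimal is 0x63CEDC36.
Stored little-endian, the bytes at ascending addresses are 36 DC CE 63.
Read back as big-endian, the last byte is least significant, giving 0x36DCCE63.
0x36DCCE63 = 920440419.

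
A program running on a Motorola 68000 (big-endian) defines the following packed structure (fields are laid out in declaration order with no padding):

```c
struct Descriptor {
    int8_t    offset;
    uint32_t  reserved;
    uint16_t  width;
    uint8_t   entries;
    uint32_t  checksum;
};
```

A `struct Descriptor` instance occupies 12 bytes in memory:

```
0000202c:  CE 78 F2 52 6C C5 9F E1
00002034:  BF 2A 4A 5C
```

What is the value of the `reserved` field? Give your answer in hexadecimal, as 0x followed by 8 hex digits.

0x78F2526C

`reserved` follows `offset` (1 byte), so it starts at byte offset 1 and occupies 4 bytes.
Bytes at offsets 1..4: 78 F2 52 6C.
Big-endian stores the most-significant byte at the lowest address.
The bytes are already most-significant first: 0x78F2526C.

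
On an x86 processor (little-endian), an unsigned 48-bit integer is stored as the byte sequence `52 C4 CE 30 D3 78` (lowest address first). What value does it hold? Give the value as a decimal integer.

132848452289618

Little-endian: lowest address holds the least-significant byte.
Reassemble most-significant byte first: 78 D3 30 CE C4 52 → 0x78D330CEC452.
0x78D330CEC452 = 132848452289618.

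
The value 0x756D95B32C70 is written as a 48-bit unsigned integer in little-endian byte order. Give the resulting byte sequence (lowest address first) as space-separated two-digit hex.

70 2C B3 95 6D 75

Split into bytes (most-significant first): 75 6D 95 B3 2C 70.
Little-endian: lowest address holds the least-significant byte.
So at ascending addresses the bytes are 70 2C B3 95 6D 75.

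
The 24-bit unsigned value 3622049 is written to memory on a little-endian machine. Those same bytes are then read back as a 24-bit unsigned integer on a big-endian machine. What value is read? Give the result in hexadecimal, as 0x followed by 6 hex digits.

3622049 in 24-bit hexadecimal is 0x3744A1.
Stored little-endian, the bytes at ascending addresses are A1 44 37.
Read back as big-endian, the last byte is least significant, giving 0xA14437.

0xA14437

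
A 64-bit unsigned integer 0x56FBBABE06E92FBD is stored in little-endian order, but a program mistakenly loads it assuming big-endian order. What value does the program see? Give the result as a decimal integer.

Stored little-endian, the bytes at ascending addresses are BD 2F E9 06 BE BA FB 56.
Read back as big-endian, the last byte is least significant, giving 0xBD2FE906BEBAFB56.
0xBD2FE906BEBAFB56 = 13632370812252781398.

13632370812252781398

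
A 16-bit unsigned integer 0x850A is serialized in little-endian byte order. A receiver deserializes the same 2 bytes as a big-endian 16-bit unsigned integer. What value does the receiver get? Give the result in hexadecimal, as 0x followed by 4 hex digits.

Stored little-endian, the bytes at ascending addresses are 0A 85.
Read back as big-endian, the last byte is least significant, giving 0x0A85.

0x0A85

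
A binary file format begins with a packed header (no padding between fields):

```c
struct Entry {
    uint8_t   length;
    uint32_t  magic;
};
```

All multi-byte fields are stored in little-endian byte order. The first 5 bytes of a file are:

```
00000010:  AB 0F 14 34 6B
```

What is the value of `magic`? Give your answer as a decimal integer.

`magic` follows `length` (1 byte), so it starts at byte offset 1 and occupies 4 bytes.
Bytes at offsets 1..4: 0F 14 34 6B.
In little-endian order the low byte comes first in memory.
Reassemble most-significant byte first: 6B 34 14 0F → 0x6B34140F.
0x6B34140F = 1798575119.

1798575119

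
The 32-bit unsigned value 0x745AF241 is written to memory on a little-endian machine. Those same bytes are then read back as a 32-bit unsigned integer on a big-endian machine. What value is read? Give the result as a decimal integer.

1106401908

Stored little-endian, the bytes at ascending addresses are 41 F2 5A 74.
Read back as big-endian, the last byte is least significant, giving 0x41F25A74.
0x41F25A74 = 1106401908.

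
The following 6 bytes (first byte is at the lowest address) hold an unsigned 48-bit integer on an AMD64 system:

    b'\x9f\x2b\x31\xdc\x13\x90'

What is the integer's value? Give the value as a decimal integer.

In little-endian order the low byte comes first in memory.
Reassemble most-significant byte first: 90 13 DC 31 2B 9F → 0x9013DC312B9F.
0x9013DC312B9F = 158414972988319.

158414972988319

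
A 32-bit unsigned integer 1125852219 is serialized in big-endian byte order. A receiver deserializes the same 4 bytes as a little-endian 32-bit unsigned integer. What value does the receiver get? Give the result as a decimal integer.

992222019

1125852219 in 32-bit hexadecimal is 0x431B243B.
Stored big-endian, the bytes at ascending addresses are 43 1B 24 3B.
Read back as little-endian, the first byte is least significant, giving 0x3B241B43.
0x3B241B43 = 992222019.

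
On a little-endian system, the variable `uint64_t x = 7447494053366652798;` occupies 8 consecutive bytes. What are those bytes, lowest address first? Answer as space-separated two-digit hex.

7E DF C0 0D 62 D0 5A 67

7447494053366652798 in hexadecimal, padded to 64 bits, is 0x675AD0620DC0DF7E.
Split into bytes (most-significant first): 67 5A D0 62 0D C0 DF 7E.
Little-endian: lowest address holds the least-significant byte.
So at ascending addresses the bytes are 7E DF C0 0D 62 D0 5A 67.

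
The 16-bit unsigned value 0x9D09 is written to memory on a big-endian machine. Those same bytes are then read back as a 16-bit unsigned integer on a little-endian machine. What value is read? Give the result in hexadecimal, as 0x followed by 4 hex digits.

0x099D

Stored big-endian, the bytes at ascending addresses are 9D 09.
Read back as little-endian, the first byte is least significant, giving 0x099D.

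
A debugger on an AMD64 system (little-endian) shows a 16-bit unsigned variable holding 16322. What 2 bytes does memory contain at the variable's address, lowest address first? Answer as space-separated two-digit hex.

16322 in hexadecimal, padded to 16 bits, is 0x3FC2.
Split into bytes (most-significant first): 3F C2.
Little-endian: lowest address holds the least-significant byte.
So at ascending addresses the bytes are C2 3F.

C2 3F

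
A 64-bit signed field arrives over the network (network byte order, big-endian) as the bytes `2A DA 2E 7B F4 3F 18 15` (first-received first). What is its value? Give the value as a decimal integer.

In big-endian order the high byte comes first in memory.
The bytes are already most-significant first: 0x2ADA2E7BF43F1815.
0x2ADA2E7BF43F1815 = 3087831604429527061.

3087831604429527061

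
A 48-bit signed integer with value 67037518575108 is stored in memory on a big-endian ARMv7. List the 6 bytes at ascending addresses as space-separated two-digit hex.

3C F8 63 7B 36 04

67037518575108 in hexadecimal, padded to 48 bits, is 0x3CF8637B3604.
Split into bytes (most-significant first): 3C F8 63 7B 36 04.
Big-endian: lowest address holds the most-significant byte.
So the memory order matches the most-significant-first order: 3C F8 63 7B 36 04.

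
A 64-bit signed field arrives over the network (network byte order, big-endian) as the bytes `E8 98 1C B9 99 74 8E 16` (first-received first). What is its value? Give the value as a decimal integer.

-1686566476981170666

In big-endian order the high byte comes first in memory.
The bytes are already most-significant first: 0xE8981CB999748E16.
Top bit is set, so as a signed 64-bit value this is 0xE8981CB999748E16 − 2^64 = -1686566476981170666.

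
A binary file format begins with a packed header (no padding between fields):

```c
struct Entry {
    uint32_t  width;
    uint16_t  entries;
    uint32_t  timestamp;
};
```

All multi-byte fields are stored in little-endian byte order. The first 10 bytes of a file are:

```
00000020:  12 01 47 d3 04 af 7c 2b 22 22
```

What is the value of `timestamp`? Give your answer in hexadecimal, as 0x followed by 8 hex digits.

0x22222B7C

`timestamp` follows `width` (4 B), `entries` (2 B), so it starts at offset 4 + 2 = 6 and occupies 4 bytes.
Bytes at offsets 6..9: 7C 2B 22 22.
Little-endian stores the least-significant byte at the lowest address.
Reassemble most-significant byte first: 22 22 2B 7C → 0x22222B7C.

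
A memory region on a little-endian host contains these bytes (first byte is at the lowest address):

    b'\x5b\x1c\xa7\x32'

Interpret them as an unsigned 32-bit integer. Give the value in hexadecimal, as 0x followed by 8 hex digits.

0x32A71C5B

Little-endian stores the least-significant byte at the lowest address.
Reassemble most-significant byte first: 32 A7 1C 5B → 0x32A71C5B.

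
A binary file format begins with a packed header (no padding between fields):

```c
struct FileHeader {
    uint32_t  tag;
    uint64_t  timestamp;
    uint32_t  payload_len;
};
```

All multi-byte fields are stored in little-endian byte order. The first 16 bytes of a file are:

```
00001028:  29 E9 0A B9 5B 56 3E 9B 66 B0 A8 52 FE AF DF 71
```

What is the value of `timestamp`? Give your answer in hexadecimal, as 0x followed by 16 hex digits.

0x52A8B0669B3E565B

`timestamp` follows `tag` (4 bytes), so it starts at byte offset 4 and occupies 8 bytes.
Bytes at offsets 4..11: 5B 56 3E 9B 66 B0 A8 52.
Little-endian: lowest address holds the least-significant byte.
Reassemble most-significant byte first: 52 A8 B0 66 9B 3E 56 5B → 0x52A8B0669B3E565B.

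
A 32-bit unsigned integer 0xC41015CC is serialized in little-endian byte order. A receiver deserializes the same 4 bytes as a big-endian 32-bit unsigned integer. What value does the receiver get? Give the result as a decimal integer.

3423932612

Stored little-endian, the bytes at ascending addresses are CC 15 10 C4.
Read back as big-endian, the last byte is least significant, giving 0xCC1510C4.
0xCC1510C4 = 3423932612.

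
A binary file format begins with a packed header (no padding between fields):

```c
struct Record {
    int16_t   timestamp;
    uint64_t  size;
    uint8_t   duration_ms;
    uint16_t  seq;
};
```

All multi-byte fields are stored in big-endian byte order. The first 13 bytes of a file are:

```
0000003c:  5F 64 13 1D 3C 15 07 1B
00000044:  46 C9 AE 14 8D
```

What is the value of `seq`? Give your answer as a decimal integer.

`seq` follows `timestamp` (2 B), `size` (8 B), `duration_ms` (1 B), so it starts at offset 2 + 8 + 1 = 11 and occupies 2 bytes.
Bytes at offsets 11..12: 14 8D.
Big-endian: lowest address holds the most-significant byte.
The bytes are already most-significant first: 0x148D.
0x148D = 5261.

5261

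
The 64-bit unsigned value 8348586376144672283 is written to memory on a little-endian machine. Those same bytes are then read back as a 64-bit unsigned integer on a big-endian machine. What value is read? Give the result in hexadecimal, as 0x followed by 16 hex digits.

8348586376144672283 in 64-bit hexadecimal is 0x73DC23138EC4D61B.
Stored little-endian, the bytes at ascending addresses are 1B D6 C4 8E 13 23 DC 73.
Read back as big-endian, the last byte is least significant, giving 0x1BD6C48E1323DC73.

0x1BD6C48E1323DC73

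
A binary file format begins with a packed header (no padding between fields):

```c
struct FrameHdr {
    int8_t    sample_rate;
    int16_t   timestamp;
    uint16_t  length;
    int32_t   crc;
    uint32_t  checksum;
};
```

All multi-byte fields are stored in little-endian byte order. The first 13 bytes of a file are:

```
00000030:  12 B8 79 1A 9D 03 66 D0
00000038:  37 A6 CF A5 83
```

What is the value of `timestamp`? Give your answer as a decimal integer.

`timestamp` follows `sample_rate` (1 byte), so it starts at byte offset 1 and occupies 2 bytes.
Bytes at offsets 1..2: B8 79.
In little-endian order the low byte comes first in memory.
Reassemble most-significant byte first: 79 B8 → 0x79B8.
0x79B8 = 31160.

31160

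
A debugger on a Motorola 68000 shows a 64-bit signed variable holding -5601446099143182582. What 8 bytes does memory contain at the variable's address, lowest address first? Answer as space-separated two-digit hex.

Two's complement of -5601446099143182582 in 64 bits: 5601446099143182582 = 0x4DBC558CA7ED48F6; invert → 0xB243AA735812B709; add 1 → 0xB243AA735812B70A.
Split into bytes (most-significant first): B2 43 AA 73 58 12 B7 0A.
In big-endian order the high byte comes first in memory.
So the memory order matches the most-significant-first order: B2 43 AA 73 58 12 B7 0A.

B2 43 AA 73 58 12 B7 0A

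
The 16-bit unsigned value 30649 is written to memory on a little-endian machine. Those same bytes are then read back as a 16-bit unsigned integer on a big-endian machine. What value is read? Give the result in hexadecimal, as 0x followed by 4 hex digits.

0xB977

30649 in 16-bit hexadecimal is 0x77B9.
Stored little-endian, the bytes at ascending addresses are B9 77.
Read back as big-endian, the last byte is least significant, giving 0xB977.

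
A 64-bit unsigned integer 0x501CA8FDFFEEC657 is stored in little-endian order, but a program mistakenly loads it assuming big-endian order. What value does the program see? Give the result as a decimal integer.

6325005509928164432

Stored little-endian, the bytes at ascending addresses are 57 C6 EE FF FD A8 1C 50.
Read back as big-endian, the last byte is least significant, giving 0x57C6EEFFFDA81C50.
0x57C6EEFFFDA81C50 = 6325005509928164432.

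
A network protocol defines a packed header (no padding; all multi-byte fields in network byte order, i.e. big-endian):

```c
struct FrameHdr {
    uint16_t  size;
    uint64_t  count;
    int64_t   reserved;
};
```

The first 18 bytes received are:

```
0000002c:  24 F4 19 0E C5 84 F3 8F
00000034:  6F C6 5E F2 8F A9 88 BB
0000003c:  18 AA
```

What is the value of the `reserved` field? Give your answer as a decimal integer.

6841688742235412650

`reserved` follows `size` (2 B), `count` (8 B), so it starts at offset 2 + 8 = 10 and occupies 8 bytes.
Bytes at offsets 10..17: 5E F2 8F A9 88 BB 18 AA.
Big-endian stores the most-significant byte at the lowest address.
The bytes are already most-significant first: 0x5EF28FA988BB18AA.
0x5EF28FA988BB18AA = 6841688742235412650.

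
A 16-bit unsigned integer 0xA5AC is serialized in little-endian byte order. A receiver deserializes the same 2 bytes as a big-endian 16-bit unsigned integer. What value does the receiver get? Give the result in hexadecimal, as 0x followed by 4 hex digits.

Stored little-endian, the bytes at ascending addresses are AC A5.
Read back as big-endian, the last byte is least significant, giving 0xACA5.

0xACA5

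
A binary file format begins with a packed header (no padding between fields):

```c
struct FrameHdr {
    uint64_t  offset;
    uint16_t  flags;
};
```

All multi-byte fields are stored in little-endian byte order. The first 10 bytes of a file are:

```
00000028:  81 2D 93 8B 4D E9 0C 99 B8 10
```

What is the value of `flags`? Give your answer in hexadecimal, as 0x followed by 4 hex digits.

0x10B8

`flags` follows `offset` (8 bytes), so it starts at byte offset 8 and occupies 2 bytes.
Bytes at offsets 8..9: B8 10.
Little-endian stores the least-significant byte at the lowest address.
Reassemble most-significant byte first: 10 B8 → 0x10B8.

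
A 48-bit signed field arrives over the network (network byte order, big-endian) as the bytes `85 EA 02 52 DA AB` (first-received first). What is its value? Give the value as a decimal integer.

-134234868884821

Big-endian stores the most-significant byte at the lowest address.
The bytes are already most-significant first: 0x85EA0252DAAB.
Top bit is set, so as a signed 48-bit value this is 0x85EA0252DAAB − 2^48 = -134234868884821.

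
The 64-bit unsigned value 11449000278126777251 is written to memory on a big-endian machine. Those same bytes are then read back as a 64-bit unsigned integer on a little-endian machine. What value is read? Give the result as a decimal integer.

11449000278126777251 in 64-bit hexadecimal is 0x9EE30517F31853A3.
Stored big-endian, the bytes at ascending addresses are 9E E3 05 17 F3 18 53 A3.
Read back as little-endian, the first byte is least significant, giving 0xA35318F31705E39E.
0xA35318F31705E39E = 11768777683591619486.

11768777683591619486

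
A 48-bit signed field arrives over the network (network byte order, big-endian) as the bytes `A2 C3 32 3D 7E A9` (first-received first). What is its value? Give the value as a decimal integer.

Big-endian: lowest address holds the most-significant byte.
The bytes are already most-significant first: 0xA2C3323D7EA9.
Top bit is set, so as a signed 48-bit value this is 0xA2C3323D7EA9 − 2^48 = -102515731497303.

-102515731497303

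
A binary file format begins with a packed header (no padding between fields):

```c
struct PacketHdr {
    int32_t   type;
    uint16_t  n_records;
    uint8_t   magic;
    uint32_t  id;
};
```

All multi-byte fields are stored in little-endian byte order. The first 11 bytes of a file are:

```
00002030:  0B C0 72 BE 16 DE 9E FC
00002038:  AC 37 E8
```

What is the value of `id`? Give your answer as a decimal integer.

3895962876

`id` follows `type` (4 B), `n_records` (2 B), `magic` (1 B), so it starts at offset 4 + 2 + 1 = 7 and occupies 4 bytes.
Bytes at offsets 7..10: FC AC 37 E8.
In little-endian order the low byte comes first in memory.
Reassemble most-significant byte first: E8 37 AC FC → 0xE837ACFC.
0xE837ACFC = 3895962876.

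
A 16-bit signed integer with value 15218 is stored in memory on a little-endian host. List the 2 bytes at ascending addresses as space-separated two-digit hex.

72 3B

15218 in hexadecimal, padded to 16 bits, is 0x3B72.
Split into bytes (most-significant first): 3B 72.
Little-endian: lowest address holds the least-significant byte.
So at ascending addresses the bytes are 72 3B.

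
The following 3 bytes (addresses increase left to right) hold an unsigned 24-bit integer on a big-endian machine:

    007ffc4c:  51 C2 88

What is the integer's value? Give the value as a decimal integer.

5358216

Big-endian stores the most-significant byte at the lowest address.
The bytes are already most-significant first: 0x51C288.
0x51C288 = 5358216.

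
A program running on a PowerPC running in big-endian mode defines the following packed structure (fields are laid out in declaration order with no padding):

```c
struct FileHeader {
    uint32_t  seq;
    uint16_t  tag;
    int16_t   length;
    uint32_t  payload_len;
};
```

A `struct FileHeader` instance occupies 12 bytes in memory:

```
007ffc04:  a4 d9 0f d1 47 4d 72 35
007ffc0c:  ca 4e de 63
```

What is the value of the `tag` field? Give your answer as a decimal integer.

`tag` follows `seq` (4 bytes), so it starts at byte offset 4 and occupies 2 bytes.
Bytes at offsets 4..5: 47 4D.
Big-endian stores the most-significant byte at the lowest address.
The bytes are already most-significant first: 0x474D.
0x474D = 18253.

18253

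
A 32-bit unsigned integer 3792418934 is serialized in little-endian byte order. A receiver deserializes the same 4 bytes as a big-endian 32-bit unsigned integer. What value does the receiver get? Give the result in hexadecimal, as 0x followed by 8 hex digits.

0x76B80BE2

3792418934 in 32-bit hexadecimal is 0xE20BB876.
Stored little-endian, the bytes at ascending addresses are 76 B8 0B E2.
Read back as big-endian, the last byte is least significant, giving 0x76B80BE2.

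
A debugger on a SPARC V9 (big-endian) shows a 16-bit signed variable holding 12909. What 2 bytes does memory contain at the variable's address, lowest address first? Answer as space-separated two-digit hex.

32 6D

12909 in hexadecimal, padded to 16 bits, is 0x326D.
Split into bytes (most-significant first): 32 6D.
In big-endian order the high byte comes first in memory.
So the memory order matches the most-significant-first order: 32 6D.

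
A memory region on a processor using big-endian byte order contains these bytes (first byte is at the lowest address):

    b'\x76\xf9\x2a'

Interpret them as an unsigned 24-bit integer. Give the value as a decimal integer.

Big-endian: lowest address holds the most-significant byte.
The bytes are already most-significant first: 0x76F92A.
0x76F92A = 7797034.

7797034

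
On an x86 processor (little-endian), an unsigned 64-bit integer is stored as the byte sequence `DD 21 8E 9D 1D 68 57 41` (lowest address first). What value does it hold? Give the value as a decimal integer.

4708346411845820893

Little-endian: lowest address holds the least-significant byte.
Reassemble most-significant byte first: 41 57 68 1D 9D 8E 21 DD → 0x4157681D9D8E21DD.
0x4157681D9D8E21DD = 4708346411845820893.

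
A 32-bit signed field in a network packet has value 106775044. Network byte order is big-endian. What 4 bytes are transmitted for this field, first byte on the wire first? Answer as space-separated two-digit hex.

06 5D 42 04

106775044 in hexadecimal, padded to 32 bits, is 0x065D4204.
Split into bytes (most-significant first): 06 5D 42 04.
Big-endian: lowest address holds the most-significant byte.
So the memory order matches the most-significant-first order: 06 5D 42 04.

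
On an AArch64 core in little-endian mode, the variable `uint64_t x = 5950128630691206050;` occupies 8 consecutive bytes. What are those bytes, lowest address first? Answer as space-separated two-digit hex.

A2 13 3B E8 76 1A 93 52

5950128630691206050 in hexadecimal, padded to 64 bits, is 0x52931A76E83B13A2.
Split into bytes (most-significant first): 52 93 1A 76 E8 3B 13 A2.
Little-endian: lowest address holds the least-significant byte.
So at ascending addresses the bytes are A2 13 3B E8 76 1A 93 52.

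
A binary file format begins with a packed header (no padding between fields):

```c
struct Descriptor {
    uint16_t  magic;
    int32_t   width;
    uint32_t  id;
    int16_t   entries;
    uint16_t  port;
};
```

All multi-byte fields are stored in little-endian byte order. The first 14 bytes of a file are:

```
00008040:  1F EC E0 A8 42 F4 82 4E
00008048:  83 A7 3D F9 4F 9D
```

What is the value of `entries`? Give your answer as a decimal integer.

`entries` follows `magic` (2 B), `width` (4 B), `id` (4 B), so it starts at offset 2 + 4 + 4 = 10 and occupies 2 bytes.
Bytes at offsets 10..11: 3D F9.
Little-endian: lowest address holds the least-significant byte.
Reassemble most-significant byte first: F9 3D → 0xF93D.
Top bit is set, so as a signed 16-bit value this is 0xF93D − 2^16 = -1731.

-1731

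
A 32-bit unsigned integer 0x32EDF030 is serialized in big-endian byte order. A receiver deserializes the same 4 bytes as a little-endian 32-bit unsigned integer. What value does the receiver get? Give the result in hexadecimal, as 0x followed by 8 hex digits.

0x30F0ED32

Stored big-endian, the bytes at ascending addresses are 32 ED F0 30.
Read back as little-endian, the first byte is least significant, giving 0x30F0ED32.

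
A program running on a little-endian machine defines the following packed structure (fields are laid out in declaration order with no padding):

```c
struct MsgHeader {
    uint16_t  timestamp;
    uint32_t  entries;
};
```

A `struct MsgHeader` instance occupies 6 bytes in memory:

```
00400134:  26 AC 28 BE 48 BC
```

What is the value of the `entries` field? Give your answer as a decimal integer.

`entries` follows `timestamp` (2 bytes), so it starts at byte offset 2 and occupies 4 bytes.
Bytes at offsets 2..5: 28 BE 48 BC.
Little-endian stores the least-significant byte at the lowest address.
Reassemble most-significant byte first: BC 48 BE 28 → 0xBC48BE28.
0xBC48BE28 = 3158883880.

3158883880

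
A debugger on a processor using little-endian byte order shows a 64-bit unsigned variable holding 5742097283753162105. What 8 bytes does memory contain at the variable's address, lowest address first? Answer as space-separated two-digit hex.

5742097283753162105 in hexadecimal, padded to 64 bits, is 0x4FB0070E7FD7B579.
Split into bytes (most-significant first): 4F B0 07 0E 7F D7 B5 79.
Little-endian: lowest address holds the least-significant byte.
So at ascending addresses the bytes are 79 B5 D7 7F 0E 07 B0 4F.

79 B5 D7 7F 0E 07 B0 4F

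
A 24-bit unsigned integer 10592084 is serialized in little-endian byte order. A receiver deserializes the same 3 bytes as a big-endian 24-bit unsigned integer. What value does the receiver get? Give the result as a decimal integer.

10592084 in 24-bit hexadecimal is 0xA19F54.
Stored little-endian, the bytes at ascending addresses are 54 9F A1.
Read back as big-endian, the last byte is least significant, giving 0x549FA1.
0x549FA1 = 5545889.

5545889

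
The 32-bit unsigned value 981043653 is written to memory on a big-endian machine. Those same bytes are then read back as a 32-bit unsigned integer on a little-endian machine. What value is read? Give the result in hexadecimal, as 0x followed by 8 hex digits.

981043653 in 32-bit hexadecimal is 0x3A7989C5.
Stored big-endian, the bytes at ascending addresses are 3A 79 89 C5.
Read back as little-endian, the first byte is least significant, giving 0xC589793A.

0xC589793A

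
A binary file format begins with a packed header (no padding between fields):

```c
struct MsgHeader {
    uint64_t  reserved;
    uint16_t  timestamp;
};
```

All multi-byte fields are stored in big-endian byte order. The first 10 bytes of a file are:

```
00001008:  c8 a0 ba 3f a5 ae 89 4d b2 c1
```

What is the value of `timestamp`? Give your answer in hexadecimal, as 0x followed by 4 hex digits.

`timestamp` follows `reserved` (8 bytes), so it starts at byte offset 8 and occupies 2 bytes.
Bytes at offsets 8..9: B2 C1.
Big-endian: lowest address holds the most-significant byte.
The bytes are already most-significant first: 0xB2C1.

0xB2C1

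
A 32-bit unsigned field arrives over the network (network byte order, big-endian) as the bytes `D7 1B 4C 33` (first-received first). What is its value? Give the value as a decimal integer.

3608890419

Big-endian stores the most-significant byte at the lowest address.
The bytes are already most-significant first: 0xD71B4C33.
0xD71B4C33 = 3608890419.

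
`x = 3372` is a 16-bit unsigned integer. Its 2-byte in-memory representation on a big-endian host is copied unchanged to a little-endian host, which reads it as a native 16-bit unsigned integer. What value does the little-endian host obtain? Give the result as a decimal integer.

11277

3372 in 16-bit hexadecimal is 0x0D2C.
Stored big-endian, the bytes at ascending addresses are 0D 2C.
Read back as little-endian, the first byte is least significant, giving 0x2C0D.
0x2C0D = 11277.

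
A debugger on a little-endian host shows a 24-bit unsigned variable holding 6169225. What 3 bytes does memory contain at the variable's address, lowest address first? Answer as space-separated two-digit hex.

6169225 in hexadecimal, padded to 24 bits, is 0x5E2289.
Split into bytes (most-significant first): 5E 22 89.
Little-endian: lowest address holds the least-significant byte.
So at ascending addresses the bytes are 89 22 5E.

89 22 5E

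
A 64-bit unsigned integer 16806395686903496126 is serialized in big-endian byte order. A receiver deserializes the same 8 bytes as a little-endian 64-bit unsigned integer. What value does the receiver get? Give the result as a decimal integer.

16806395686903496126 in 64-bit hexadecimal is 0xE93C4FD5488A3DBE.
Stored big-endian, the bytes at ascending addresses are E9 3C 4F D5 48 8A 3D BE.
Read back as little-endian, the first byte is least significant, giving 0xBE3D8A48D54F3CE9.
0xBE3D8A48D54F3CE9 = 13708264886206676201.

13708264886206676201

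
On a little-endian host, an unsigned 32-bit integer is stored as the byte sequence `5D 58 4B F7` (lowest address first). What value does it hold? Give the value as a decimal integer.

4148910173

Little-endian stores the least-significant byte at the lowest address.
Reassemble most-significant byte first: F7 4B 58 5D → 0xF74B585D.
0xF74B585D = 4148910173.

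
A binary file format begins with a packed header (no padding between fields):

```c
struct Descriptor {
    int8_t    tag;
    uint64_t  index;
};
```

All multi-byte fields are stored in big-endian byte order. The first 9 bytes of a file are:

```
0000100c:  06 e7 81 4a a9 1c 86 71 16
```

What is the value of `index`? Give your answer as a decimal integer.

`index` follows `tag` (1 byte), so it starts at byte offset 1 and occupies 8 bytes.
Bytes at offsets 1..8: E7 81 4A A9 1C 86 71 16.
Big-endian: lowest address holds the most-significant byte.
The bytes are already most-significant first: 0xE7814AA91C867116.
0xE7814AA91C867116 = 16681696584945529110.

16681696584945529110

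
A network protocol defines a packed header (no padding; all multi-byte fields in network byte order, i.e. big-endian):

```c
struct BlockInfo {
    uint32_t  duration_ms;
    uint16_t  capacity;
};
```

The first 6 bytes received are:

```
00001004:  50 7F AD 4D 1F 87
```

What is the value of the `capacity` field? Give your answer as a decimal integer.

8071

`capacity` follows `duration_ms` (4 bytes), so it starts at byte offset 4 and occupies 2 bytes.
Bytes at offsets 4..5: 1F 87.
In big-endian order the high byte comes first in memory.
The bytes are already most-significant first: 0x1F87.
0x1F87 = 8071.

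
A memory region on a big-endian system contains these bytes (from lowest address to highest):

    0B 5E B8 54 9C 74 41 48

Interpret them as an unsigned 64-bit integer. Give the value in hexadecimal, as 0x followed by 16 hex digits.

0x0B5EB8549C744148

Big-endian: lowest address holds the most-significant byte.
The bytes are already most-significant first: 0x0B5EB8549C744148.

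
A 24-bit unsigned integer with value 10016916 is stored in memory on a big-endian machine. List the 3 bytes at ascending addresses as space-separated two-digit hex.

98 D8 94

10016916 in hexadecimal, padded to 24 bits, is 0x98D894.
Split into bytes (most-significant first): 98 D8 94.
In big-endian order the high byte comes first in memory.
So the memory order matches the most-significant-first order: 98 D8 94.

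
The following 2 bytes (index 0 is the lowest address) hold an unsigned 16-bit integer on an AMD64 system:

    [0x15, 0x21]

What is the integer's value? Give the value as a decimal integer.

Little-endian stores the least-significant byte at the lowest address.
Reassemble most-significant byte first: 21 15 → 0x2115.
0x2115 = 8469.

8469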